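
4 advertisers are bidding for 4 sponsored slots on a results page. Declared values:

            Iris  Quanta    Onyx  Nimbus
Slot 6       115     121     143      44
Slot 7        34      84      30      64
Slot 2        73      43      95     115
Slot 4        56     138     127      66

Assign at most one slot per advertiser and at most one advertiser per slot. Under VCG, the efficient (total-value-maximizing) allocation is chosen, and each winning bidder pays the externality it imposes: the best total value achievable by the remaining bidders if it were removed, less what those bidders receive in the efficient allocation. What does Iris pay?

Iris pays $70.

Efficient allocation: Iris→Slot 6 ($115), Quanta→Slot 7 ($84), Onyx→Slot 4 ($127), Nimbus→Slot 2 ($115); total welfare W = $441.
Iris receives Slot 6 at value $115, so the others get W − 115 = $326.
Without Iris: best allocation of the remaining 3 bidders over all 4 slots is Quanta→Slot 4 ($138), Onyx→Slot 6 ($143), Nimbus→Slot 2 ($115), total $396.
VCG payment = (others' best without Iris) − (others' welfare with Iris) = 396 − 326 = $70.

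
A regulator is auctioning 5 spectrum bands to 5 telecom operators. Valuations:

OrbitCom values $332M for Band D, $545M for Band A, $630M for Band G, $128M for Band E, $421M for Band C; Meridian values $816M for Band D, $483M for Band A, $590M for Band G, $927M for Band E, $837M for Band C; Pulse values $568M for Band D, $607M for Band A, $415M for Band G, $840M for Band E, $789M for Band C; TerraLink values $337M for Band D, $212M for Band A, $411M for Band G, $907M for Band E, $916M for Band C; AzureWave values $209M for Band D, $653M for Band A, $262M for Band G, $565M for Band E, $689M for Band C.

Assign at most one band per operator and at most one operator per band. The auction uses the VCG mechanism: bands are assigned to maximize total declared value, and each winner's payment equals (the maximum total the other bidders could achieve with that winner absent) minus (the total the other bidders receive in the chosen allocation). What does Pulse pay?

Pulse pays $111M.

Efficient allocation: OrbitCom→Band G ($630M), Meridian→Band D ($816M), Pulse→Band E ($840M), TerraLink→Band C ($916M), AzureWave→Band A ($653M); total welfare W = $3855M.
Pulse receives Band E at value $840M, so the others get W − 840 = $3015M.
Without Pulse: best allocation of the remaining 4 bidders over all 5 bands is OrbitCom→Band G ($630M), Meridian→Band E ($927M), TerraLink→Band C ($916M), AzureWave→Band A ($653M), total $3126M.
VCG payment = (others' best without Pulse) − (others' welfare with Pulse) = 3126 − 3015 = $111M.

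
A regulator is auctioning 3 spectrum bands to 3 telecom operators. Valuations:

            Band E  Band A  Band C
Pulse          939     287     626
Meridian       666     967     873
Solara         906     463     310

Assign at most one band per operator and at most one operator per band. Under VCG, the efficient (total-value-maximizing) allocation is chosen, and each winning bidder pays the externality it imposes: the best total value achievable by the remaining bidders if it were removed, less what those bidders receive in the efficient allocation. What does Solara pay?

Efficient allocation: Pulse→Band C ($626M), Meridian→Band A ($967M), Solara→Band E ($906M); total welfare W = $2499M.
Solara receives Band E at value $906M, so the others get W − 906 = $1593M.
Without Solara: best allocation of the remaining 2 bidders over all 3 bands is Pulse→Band E ($939M), Meridian→Band A ($967M), total $1906M.
VCG payment = (others' best without Solara) − (others' welfare with Solara) = 1906 − 1593 = $313M.

Solara pays $313M.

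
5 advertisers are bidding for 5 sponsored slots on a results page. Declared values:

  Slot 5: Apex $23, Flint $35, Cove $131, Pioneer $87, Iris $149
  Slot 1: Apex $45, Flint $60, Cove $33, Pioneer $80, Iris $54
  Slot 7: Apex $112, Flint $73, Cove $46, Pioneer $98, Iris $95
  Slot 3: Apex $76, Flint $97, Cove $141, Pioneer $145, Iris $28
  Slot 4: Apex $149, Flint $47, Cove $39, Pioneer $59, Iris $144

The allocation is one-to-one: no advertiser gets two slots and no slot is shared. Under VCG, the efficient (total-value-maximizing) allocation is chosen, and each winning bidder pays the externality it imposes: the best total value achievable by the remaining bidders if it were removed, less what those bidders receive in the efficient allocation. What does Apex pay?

Apex pays $45.

Efficient allocation: Apex→Slot 4 ($149), Flint→Slot 1 ($60), Cove→Slot 3 ($141), Pioneer→Slot 7 ($98), Iris→Slot 5 ($149); total welfare W = $597.
Apex receives Slot 4 at value $149, so the others get W − 149 = $448.
Without Apex: best allocation of the remaining 4 bidders over all 5 slots is Flint→Slot 7 ($73), Cove→Slot 5 ($131), Pioneer→Slot 3 ($145), Iris→Slot 4 ($144), total $493.
VCG payment = (others' best without Apex) − (others' welfare with Apex) = 493 − 448 = $45.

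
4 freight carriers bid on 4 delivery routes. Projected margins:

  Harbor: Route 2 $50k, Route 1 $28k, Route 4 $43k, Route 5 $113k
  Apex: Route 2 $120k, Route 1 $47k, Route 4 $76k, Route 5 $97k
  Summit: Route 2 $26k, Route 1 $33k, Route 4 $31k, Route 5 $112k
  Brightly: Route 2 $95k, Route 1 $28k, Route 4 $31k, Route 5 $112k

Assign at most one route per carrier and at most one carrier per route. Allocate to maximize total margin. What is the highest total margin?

This is a one-to-one assignment (maximum-weight bipartite matching).
Optimal: Harbor→Route 5 ($113k), Apex→Route 4 ($76k), Summit→Route 1 ($33k), Brightly→Route 2 ($95k) — total 113+76+33+95 = $317k.
Column-greedy (each route in turn goes to its best remaining carrier) gives $308k, worse by 9.
Next-best assignment: Harbor→Route 1, Apex→Route 4, Summit→Route 5, Brightly→Route 2 = $311k.

Max total: $317k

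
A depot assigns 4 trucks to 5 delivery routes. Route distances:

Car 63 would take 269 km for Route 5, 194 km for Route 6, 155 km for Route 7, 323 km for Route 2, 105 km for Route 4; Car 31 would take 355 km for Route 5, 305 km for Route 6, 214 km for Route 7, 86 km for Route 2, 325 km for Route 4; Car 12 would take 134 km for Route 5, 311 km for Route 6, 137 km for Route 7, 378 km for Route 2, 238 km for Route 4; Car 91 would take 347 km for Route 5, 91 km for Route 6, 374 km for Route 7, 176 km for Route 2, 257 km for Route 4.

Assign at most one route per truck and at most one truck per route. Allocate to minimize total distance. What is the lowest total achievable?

Treat this as an assignment problem: match each truck to one route.
Optimal: Car 63→Route 4 (105 km), Car 31→Route 2 (86 km), Car 12→Route 5 (134 km), Car 91→Route 6 (91 km) — total 105+86+134+91 = 416 km.
Column-greedy (each route in turn goes to its cheapest remaining truck) gives 466 km, worse by 50.

Min total: 416 km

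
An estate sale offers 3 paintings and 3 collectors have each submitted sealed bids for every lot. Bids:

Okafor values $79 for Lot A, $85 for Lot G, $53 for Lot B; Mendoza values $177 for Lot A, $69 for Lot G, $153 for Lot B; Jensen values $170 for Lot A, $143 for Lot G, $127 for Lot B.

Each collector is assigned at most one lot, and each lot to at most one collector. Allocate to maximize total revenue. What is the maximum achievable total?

This is a one-to-one assignment (maximum-weight bipartite matching).
Optimal: Okafor→Lot G ($85), Mendoza→Lot B ($153), Jensen→Lot A ($170) — total 85+153+170 = $408.

Max total: $408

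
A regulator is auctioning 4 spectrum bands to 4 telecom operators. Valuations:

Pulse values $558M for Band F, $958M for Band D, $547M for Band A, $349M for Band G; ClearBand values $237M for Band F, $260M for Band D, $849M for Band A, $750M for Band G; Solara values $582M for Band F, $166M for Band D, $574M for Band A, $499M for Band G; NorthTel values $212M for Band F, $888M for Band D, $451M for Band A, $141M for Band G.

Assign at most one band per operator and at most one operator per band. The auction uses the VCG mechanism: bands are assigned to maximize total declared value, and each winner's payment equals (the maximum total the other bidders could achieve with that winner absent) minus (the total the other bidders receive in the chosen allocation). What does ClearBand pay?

ClearBand pays $75M.

Efficient allocation: Pulse→Band F ($558M), ClearBand→Band A ($849M), Solara→Band G ($499M), NorthTel→Band D ($888M); total welfare W = $2794M.
ClearBand receives Band A at value $849M, so the others get W − 849 = $1945M.
Without ClearBand: best allocation of the remaining 3 bidders over all 4 bands is Pulse→Band F ($558M), Solara→Band A ($574M), NorthTel→Band D ($888M), total $2020M.
VCG payment = (others' best without ClearBand) − (others' welfare with ClearBand) = 2020 − 1945 = $75M.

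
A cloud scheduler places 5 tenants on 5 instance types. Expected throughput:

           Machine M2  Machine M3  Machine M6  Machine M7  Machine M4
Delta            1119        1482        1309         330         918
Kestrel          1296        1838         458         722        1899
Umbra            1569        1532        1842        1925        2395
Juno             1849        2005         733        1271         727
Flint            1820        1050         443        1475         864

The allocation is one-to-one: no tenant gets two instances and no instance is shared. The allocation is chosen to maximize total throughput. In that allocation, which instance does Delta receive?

This is a one-to-one assignment (maximum-weight bipartite matching).
Optimal: Delta→Machine M6 (1309 ops/s), Kestrel→Machine M4 (1899 ops/s), Umbra→Machine M7 (1925 ops/s), Juno→Machine M3 (2005 ops/s), Flint→Machine M2 (1820 ops/s) — total 1309+1899+1925+2005+1820 = 8958 ops/s.
Next-best assignment: Delta→Machine M6, Kestrel→Machine M3, Umbra→Machine M4, Juno→Machine M2, Flint→Machine M7 = 8866 ops/s.
Swapping Delta↔Juno (Delta→Machine M3 1482 ops/s, Juno→Machine M6 733 ops/s) loses 1099.
No other one-to-one assignment exceeds 8958 ops/s.
Delta's own top instance is Machine M3 (1482 ops/s), but forcing Delta→Machine M3 and reassigning the rest optimally gives only 8547 ops/s — worse by 411.

Delta receives Machine M6.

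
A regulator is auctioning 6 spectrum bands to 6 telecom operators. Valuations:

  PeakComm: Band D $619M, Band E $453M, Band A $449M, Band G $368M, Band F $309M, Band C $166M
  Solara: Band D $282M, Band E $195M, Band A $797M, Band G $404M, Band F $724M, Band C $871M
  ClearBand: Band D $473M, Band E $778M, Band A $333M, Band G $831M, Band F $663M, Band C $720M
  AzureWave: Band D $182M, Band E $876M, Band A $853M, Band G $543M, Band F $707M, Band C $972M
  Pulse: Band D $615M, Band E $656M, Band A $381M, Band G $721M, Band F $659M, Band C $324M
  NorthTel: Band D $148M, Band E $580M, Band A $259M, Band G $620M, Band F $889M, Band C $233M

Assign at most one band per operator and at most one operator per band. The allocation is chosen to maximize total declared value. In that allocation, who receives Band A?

Solara receives Band A.

This is a one-to-one assignment (maximum-weight bipartite matching).
Optimal: PeakComm→Band D ($619M), Solara→Band A ($797M), ClearBand→Band E ($778M), AzureWave→Band C ($972M), Pulse→Band G ($721M), NorthTel→Band F ($889M) — total 619+797+778+972+721+889 = $4776M.
No other one-to-one assignment exceeds $4776M.
Solara's own top band is Band C ($871M), but forcing Solara→Band C and reassigning the rest optimally gives only $4731M — worse by 45.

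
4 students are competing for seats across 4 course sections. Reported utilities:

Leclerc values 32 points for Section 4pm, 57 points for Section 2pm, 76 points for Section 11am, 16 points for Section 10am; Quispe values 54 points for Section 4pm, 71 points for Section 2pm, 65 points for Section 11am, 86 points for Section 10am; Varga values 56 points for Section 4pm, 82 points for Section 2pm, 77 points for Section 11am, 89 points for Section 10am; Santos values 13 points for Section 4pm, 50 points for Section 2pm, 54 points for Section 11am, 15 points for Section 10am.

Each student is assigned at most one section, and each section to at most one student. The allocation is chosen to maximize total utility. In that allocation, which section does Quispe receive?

This is a one-to-one assignment (maximum-weight bipartite matching).
Optimal: Leclerc→Section 11am (76 points), Quispe→Section 4pm (54 points), Varga→Section 10am (89 points), Santos→Section 2pm (50 points) — total 76+54+89+50 = 269 points.
Max-entry greedy (repeatedly take the single best remaining cell) gives 249 points, worse by 20.
Next-best assignment: Leclerc→Section 11am, Quispe→Section 10am, Varga→Section 4pm, Santos→Section 2pm = 268 points.
Swapping Santos↔Quispe (Santos→Section 4pm 13 points, Quispe→Section 2pm 71 points) loses 20.
No other one-to-one assignment exceeds 269 points.
Quispe's own top section is Section 10am (86 points), but forcing Quispe→Section 10am and reassigning the rest optimally gives only 268 points — worse by 1.

Quispe receives Section 4pm.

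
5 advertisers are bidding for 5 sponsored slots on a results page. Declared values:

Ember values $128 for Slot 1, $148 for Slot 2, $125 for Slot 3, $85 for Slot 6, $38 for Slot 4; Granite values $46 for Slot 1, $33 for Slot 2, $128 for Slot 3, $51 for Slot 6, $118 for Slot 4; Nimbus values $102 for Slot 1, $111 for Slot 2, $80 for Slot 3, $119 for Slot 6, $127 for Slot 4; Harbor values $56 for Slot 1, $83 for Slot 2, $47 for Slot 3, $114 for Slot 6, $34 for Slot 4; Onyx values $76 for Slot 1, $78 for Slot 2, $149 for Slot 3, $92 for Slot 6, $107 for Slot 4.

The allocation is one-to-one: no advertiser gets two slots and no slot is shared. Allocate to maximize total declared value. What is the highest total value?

This is a one-to-one assignment (maximum-weight bipartite matching).
Optimal: Ember→Slot 2 ($148), Granite→Slot 4 ($118), Nimbus→Slot 1 ($102), Harbor→Slot 6 ($114), Onyx→Slot 3 ($149) — total 148+118+102+114+149 = $631.
Row-greedy (each advertiser in turn takes its best remaining slot) gives $593, worse by 38.

Maximum total: $631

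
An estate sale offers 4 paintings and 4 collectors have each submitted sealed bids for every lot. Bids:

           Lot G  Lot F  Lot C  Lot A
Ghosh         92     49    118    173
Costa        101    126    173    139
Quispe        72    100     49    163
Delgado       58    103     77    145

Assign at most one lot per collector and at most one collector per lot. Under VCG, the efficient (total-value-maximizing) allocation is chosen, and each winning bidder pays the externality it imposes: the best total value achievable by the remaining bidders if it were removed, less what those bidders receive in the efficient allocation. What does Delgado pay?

Delgado pays $18.

Efficient allocation: Ghosh→Lot G ($92), Costa→Lot C ($173), Quispe→Lot A ($163), Delgado→Lot F ($103); total welfare W = $531.
Delgado receives Lot F at value $103, so the others get W − 103 = $428.
Without Delgado: best allocation of the remaining 3 bidders over all 4 lots is Ghosh→Lot A ($173), Costa→Lot C ($173), Quispe→Lot F ($100), total $446.
VCG payment = (others' best without Delgado) − (others' welfare with Delgado) = 446 − 428 = $18.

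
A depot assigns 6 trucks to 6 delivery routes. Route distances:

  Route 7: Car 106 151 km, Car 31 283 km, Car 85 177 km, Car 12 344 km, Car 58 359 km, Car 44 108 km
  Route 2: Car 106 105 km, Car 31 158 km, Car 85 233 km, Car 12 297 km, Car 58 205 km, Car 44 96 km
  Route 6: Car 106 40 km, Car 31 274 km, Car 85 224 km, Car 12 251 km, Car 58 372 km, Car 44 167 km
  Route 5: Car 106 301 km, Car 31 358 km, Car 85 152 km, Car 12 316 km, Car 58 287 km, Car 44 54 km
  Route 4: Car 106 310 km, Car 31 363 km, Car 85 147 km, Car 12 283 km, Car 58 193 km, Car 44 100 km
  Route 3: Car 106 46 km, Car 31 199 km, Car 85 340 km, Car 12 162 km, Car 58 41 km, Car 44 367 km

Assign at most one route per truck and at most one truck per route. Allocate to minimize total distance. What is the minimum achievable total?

Minimum total: 753 km

This is the linear assignment problem.
Optimal: Car 106→Route 6 (40 km), Car 31→Route 2 (158 km), Car 85→Route 7 (177 km), Car 12→Route 4 (283 km), Car 58→Route 3 (41 km), Car 44→Route 5 (54 km) — total 40+158+177+283+41+54 = 753 km.
Column-greedy (each route in turn goes to its cheapest remaining truck) gives 1206 km, worse by 453.
Next-best assignment: Car 106→Route 6, Car 31→Route 2, Car 85→Route 5, Car 12→Route 4, Car 58→Route 3, Car 44→Route 7 = 782 km.
Every other assignment is strictly worse.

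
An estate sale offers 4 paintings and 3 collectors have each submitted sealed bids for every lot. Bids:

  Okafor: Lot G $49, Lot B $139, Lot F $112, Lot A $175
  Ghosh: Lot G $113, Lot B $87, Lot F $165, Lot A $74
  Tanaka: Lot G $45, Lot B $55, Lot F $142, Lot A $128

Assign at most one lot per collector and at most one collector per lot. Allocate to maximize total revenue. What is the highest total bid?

Optimal: Okafor→Lot B ($139), Ghosh→Lot F ($165), Tanaka→Lot A ($128) — total 139+165+128 = $432.
Column-greedy (each lot in turn goes to its best remaining collector) gives $394, worse by 38.
Swapping Ghosh↔Tanaka (Ghosh→Lot A $74, Tanaka→Lot F $142) loses 77.
Checked against all permutations: $432 is optimal.

Maximum total: $432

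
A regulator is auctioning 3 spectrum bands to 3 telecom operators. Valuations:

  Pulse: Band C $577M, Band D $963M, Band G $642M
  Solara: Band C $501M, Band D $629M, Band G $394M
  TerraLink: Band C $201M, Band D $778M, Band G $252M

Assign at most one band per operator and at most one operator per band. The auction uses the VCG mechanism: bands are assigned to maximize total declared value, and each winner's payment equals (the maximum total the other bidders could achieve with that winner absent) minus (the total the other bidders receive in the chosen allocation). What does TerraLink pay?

Efficient allocation: Pulse→Band G ($642M), Solara→Band C ($501M), TerraLink→Band D ($778M); total welfare W = $1921M.
TerraLink receives Band D at value $778M, so the others get W − 778 = $1143M.
Without TerraLink: best allocation of the remaining 2 bidders over all 3 bands is Pulse→Band D ($963M), Solara→Band C ($501M), total $1464M.
VCG payment = (others' best without TerraLink) − (others' welfare with TerraLink) = 1464 − 1143 = $321M.

TerraLink pays $321M.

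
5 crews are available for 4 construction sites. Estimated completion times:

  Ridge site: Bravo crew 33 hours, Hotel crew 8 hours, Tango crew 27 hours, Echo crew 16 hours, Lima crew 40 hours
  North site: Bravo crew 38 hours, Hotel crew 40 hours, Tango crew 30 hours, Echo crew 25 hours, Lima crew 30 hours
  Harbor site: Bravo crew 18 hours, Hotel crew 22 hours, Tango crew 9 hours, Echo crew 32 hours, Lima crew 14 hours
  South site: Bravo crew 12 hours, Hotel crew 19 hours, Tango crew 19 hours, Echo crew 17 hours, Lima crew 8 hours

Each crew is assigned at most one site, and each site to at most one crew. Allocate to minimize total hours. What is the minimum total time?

Optimal: Hotel crew→Ridge site (8 hours), Echo crew→North site (25 hours), Tango crew→Harbor site (9 hours), Lima crew→South site (8 hours) — total 8+25+9+8 = 50 hours.
Row-greedy (each crew in turn takes its cheapest remaining site) gives 54 hours, worse by 4.
Next-best assignment: Hotel crew→Ridge site, Echo crew→North site, Tango crew→Harbor site, Bravo crew→South site = 54 hours.
Swapping Echo crew↔Lima crew (Echo crew→South site 17 hours, Lima crew→North site 30 hours) adds 14.

Minimum total: 50 hours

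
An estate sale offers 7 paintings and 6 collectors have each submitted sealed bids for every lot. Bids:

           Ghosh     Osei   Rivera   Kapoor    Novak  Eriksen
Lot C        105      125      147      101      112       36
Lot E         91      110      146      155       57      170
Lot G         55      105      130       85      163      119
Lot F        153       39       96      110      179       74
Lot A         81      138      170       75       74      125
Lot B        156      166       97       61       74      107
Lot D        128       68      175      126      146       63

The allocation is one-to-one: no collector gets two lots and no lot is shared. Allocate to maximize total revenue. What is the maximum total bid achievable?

Maximum total: $948

This is a one-to-one assignment (maximum-weight bipartite matching).
Optimal: Ghosh→Lot F ($153), Osei→Lot B ($166), Rivera→Lot A ($170), Kapoor→Lot D ($126), Novak→Lot G ($163), Eriksen→Lot E ($170) — total 153+166+170+126+163+170 = $948.
Max-entry greedy (repeatedly take the single best remaining cell) gives $880, worse by 68.
Next-best assignment: Ghosh→Lot F, Osei→Lot B, Rivera→Lot D, Kapoor→Lot E, Novak→Lot G, Eriksen→Lot A = $937.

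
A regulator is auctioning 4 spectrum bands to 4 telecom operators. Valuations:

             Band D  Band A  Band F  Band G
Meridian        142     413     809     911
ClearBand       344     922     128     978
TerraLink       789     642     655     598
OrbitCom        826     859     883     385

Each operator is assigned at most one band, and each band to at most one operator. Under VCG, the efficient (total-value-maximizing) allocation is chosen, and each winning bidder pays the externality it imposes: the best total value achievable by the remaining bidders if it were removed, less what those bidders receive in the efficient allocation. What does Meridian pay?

Meridian pays $56M.

Efficient allocation: Meridian→Band G ($911M), ClearBand→Band A ($922M), TerraLink→Band D ($789M), OrbitCom→Band F ($883M); total welfare W = $3505M.
Meridian receives Band G at value $911M, so the others get W − 911 = $2594M.
Without Meridian: best allocation of the remaining 3 bidders over all 4 bands is ClearBand→Band G ($978M), TerraLink→Band D ($789M), OrbitCom→Band F ($883M), total $2650M.
VCG payment = (others' best without Meridian) − (others' welfare with Meridian) = 2650 − 2594 = $56M.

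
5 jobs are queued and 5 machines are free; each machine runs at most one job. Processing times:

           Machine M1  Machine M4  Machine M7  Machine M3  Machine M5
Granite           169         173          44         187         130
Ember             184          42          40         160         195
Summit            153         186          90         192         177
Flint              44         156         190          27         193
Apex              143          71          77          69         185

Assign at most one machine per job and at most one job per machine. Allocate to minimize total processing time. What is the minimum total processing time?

Min total: 375 min

This is a one-to-one assignment (minimum-cost bipartite matching).
Optimal: Granite→Machine M5 (130 min), Ember→Machine M4 (42 min), Summit→Machine M7 (90 min), Flint→Machine M1 (44 min), Apex→Machine M3 (69 min) — total 130+42+90+44+69 = 375 min.
Min-entry greedy (repeatedly take the single cheapest remaining cell) gives 421 min, worse by 46.
Next-best assignment: Granite→Machine M7, Ember→Machine M4, Summit→Machine M5, Flint→Machine M1, Apex→Machine M3 = 376 min.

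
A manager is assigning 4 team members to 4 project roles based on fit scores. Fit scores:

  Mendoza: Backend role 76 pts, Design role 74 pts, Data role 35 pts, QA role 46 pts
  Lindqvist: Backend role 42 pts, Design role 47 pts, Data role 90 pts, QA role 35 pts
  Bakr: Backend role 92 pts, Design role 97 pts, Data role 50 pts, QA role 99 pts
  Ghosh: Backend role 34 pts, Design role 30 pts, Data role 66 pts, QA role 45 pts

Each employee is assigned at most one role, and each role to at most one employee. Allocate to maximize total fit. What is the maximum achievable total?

Optimal: Mendoza→Backend role (76 pts), Lindqvist→Data role (90 pts), Bakr→Design role (97 pts), Ghosh→QA role (45 pts) — total 76+90+97+45 = 308 pts.
Column-greedy (each role in turn goes to its best remaining employee) gives 301 pts, worse by 7.
Every other assignment is strictly worse.

Max total: 308 pts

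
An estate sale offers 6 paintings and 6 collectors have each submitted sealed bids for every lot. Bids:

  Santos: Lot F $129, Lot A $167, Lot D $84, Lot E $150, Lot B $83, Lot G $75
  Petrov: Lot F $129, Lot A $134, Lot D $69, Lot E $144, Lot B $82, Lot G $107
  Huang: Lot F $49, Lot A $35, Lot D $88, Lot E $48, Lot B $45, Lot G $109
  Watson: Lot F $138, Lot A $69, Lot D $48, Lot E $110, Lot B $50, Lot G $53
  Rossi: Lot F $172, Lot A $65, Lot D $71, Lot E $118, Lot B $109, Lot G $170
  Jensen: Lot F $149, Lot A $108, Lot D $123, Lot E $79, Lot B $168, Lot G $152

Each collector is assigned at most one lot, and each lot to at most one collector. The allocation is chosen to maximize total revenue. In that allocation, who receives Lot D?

Optimal: Santos→Lot A ($167), Petrov→Lot E ($144), Huang→Lot D ($88), Watson→Lot F ($138), Rossi→Lot G ($170), Jensen→Lot B ($168) — total 167+144+88+138+170+168 = $875.
Max-entry greedy (repeatedly take the single best remaining cell) gives $808, worse by 67.
Next-best assignment: Santos→Lot E, Petrov→Lot A, Huang→Lot D, Watson→Lot F, Rossi→Lot G, Jensen→Lot B = $848.
Swapping Petrov↔Santos (Petrov→Lot A $134, Santos→Lot E $150) loses 27.
Huang's own top lot is Lot G ($109), but forcing Huang→Lot G and reassigning the rest optimally gives only $808 — worse by 67.

Huang receives Lot D.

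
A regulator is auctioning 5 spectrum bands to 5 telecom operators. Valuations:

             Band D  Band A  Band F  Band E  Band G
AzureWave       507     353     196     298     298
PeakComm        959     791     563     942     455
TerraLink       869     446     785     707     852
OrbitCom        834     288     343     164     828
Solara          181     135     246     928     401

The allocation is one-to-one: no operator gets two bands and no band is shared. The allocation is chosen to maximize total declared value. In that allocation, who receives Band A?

This is the linear assignment problem.
Optimal: AzureWave→Band A ($353M), PeakComm→Band D ($959M), TerraLink→Band F ($785M), OrbitCom→Band G ($828M), Solara→Band E ($928M) — total 353+959+785+828+928 = $3853M.
Max-entry greedy (repeatedly take the single best remaining cell) gives $3435M, worse by 418.
Next-best assignment: AzureWave→Band D, PeakComm→Band A, TerraLink→Band F, OrbitCom→Band G, Solara→Band E = $3839M.
Every other assignment is strictly worse.
AzureWave's own top band is Band D ($507M), but forcing AzureWave→Band D and reassigning the rest optimally gives only $3839M — worse by 14.

AzureWave receives Band A.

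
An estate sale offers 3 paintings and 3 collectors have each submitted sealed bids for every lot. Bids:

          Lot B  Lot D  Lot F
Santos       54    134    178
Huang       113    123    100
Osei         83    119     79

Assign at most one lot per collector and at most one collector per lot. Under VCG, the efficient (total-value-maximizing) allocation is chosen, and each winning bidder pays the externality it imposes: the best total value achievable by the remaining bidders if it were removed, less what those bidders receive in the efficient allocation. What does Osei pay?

Osei pays $10.

Efficient allocation: Santos→Lot F ($178), Huang→Lot B ($113), Osei→Lot D ($119); total welfare W = $410.
Osei receives Lot D at value $119, so the others get W − 119 = $291.
Without Osei: best allocation of the remaining 2 bidders over all 3 lots is Santos→Lot F ($178), Huang→Lot D ($123), total $301.
VCG payment = (others' best without Osei) − (others' welfare with Osei) = 301 − 291 = $10.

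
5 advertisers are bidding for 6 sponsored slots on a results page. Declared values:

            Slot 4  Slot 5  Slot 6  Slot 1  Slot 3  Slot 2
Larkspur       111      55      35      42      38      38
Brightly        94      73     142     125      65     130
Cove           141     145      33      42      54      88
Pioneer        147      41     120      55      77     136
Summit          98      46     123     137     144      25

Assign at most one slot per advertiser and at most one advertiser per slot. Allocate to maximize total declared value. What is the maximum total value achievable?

Optimal: Larkspur→Slot 4 ($111), Brightly→Slot 6 ($142), Cove→Slot 5 ($145), Pioneer→Slot 2 ($136), Summit→Slot 3 ($144) — total 111+142+145+136+144 = $678.
Column-greedy (each slot in turn goes to its best remaining advertiser) gives $609, worse by 69.
Next-best assignment: Larkspur→Slot 4, Brightly→Slot 6, Cove→Slot 5, Pioneer→Slot 2, Summit→Slot 1 = $671.
No other one-to-one assignment exceeds $678.

Max total: $678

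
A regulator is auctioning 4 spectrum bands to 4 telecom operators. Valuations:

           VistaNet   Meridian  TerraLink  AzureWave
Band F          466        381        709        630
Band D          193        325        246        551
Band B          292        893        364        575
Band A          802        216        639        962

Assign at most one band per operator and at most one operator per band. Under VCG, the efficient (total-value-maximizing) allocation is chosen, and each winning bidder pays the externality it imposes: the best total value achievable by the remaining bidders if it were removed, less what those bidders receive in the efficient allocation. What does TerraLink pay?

Efficient allocation: VistaNet→Band A ($802M), Meridian→Band B ($893M), TerraLink→Band F ($709M), AzureWave→Band D ($551M); total welfare W = $2955M.
TerraLink receives Band F at value $709M, so the others get W − 709 = $2246M.
Without TerraLink: best allocation of the remaining 3 bidders over all 4 bands is VistaNet→Band A ($802M), Meridian→Band B ($893M), AzureWave→Band F ($630M), total $2325M.
VCG payment = (others' best without TerraLink) − (others' welfare with TerraLink) = 2325 − 2246 = $79M.

TerraLink pays $79M.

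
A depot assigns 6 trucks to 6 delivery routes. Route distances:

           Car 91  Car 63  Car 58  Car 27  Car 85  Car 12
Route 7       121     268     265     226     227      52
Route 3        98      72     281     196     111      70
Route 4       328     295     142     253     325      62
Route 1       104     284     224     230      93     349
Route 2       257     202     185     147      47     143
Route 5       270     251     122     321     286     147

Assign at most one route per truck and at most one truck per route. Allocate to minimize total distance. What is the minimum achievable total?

Minimum total: 617 km

Optimal: Car 91→Route 7 (121 km), Car 63→Route 3 (72 km), Car 58→Route 5 (122 km), Car 27→Route 2 (147 km), Car 85→Route 1 (93 km), Car 12→Route 4 (62 km) — total 121+72+122+147+93+62 = 617 km.
Min-entry greedy (repeatedly take the single cheapest remaining cell) gives 650 km, worse by 33.
Swapping Car 12↔Car 63 (Car 12→Route 3 70 km, Car 63→Route 4 295 km) adds 231.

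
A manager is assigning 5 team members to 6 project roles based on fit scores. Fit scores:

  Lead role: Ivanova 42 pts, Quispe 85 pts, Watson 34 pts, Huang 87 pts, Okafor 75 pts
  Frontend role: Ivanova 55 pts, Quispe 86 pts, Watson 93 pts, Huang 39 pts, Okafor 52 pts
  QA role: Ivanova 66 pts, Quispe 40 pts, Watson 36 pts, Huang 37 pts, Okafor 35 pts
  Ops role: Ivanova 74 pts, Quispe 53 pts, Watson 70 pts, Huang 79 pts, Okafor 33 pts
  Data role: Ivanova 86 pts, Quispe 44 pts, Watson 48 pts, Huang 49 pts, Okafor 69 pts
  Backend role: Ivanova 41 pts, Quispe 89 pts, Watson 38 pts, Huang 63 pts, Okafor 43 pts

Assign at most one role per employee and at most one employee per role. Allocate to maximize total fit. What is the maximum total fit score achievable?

Optimal: Ivanova→Data role (86 pts), Quispe→Backend role (89 pts), Watson→Frontend role (93 pts), Huang→Ops role (79 pts), Okafor→Lead role (75 pts) — total 86+89+93+79+75 = 422 pts.
Column-greedy (each role in turn goes to its best remaining employee) gives 368 pts, worse by 54.

Max total: 422 pts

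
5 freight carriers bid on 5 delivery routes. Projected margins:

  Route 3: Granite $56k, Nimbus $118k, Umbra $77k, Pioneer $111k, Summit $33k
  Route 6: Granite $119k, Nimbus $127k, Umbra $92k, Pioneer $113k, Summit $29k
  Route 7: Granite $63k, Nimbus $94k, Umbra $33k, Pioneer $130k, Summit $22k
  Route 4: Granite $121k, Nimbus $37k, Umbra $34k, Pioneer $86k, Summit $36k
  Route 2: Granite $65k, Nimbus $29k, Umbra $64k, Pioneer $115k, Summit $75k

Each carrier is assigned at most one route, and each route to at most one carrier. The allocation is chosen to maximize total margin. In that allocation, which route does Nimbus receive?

Nimbus receives Route 3.

Optimal: Granite→Route 4 ($121k), Nimbus→Route 3 ($118k), Umbra→Route 6 ($92k), Pioneer→Route 7 ($130k), Summit→Route 2 ($75k) — total 121+118+92+130+75 = $536k.
Nimbus's own top route is Route 6 ($127k), but forcing Nimbus→Route 6 and reassigning the rest optimally gives only $530k — worse by 6.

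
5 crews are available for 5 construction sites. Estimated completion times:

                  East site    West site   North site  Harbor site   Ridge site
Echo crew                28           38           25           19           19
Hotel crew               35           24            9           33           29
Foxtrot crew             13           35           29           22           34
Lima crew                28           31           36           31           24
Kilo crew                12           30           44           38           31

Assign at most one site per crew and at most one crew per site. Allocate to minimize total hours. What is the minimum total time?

Minimum total: 93 hours

Treat this as an assignment problem: match each crew to one site.
Optimal: Echo crew→Ridge site (19 hours), Hotel crew→North site (9 hours), Foxtrot crew→Harbor site (22 hours), Lima crew→West site (31 hours), Kilo crew→East site (12 hours) — total 19+9+22+31+12 = 93 hours.
Min-entry greedy (repeatedly take the single cheapest remaining cell) gives 99 hours, worse by 6.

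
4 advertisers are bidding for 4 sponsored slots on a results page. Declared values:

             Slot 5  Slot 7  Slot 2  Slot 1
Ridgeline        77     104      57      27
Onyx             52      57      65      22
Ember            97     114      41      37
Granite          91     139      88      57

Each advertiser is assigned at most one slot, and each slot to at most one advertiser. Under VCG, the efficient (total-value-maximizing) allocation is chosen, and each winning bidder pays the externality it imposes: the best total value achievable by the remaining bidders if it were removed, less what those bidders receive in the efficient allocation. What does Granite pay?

Granite pays $77.

Efficient allocation: Ridgeline→Slot 1 ($27), Onyx→Slot 2 ($65), Ember→Slot 5 ($97), Granite→Slot 7 ($139); total welfare W = $328.
Granite receives Slot 7 at value $139, so the others get W − 139 = $189.
Without Granite: best allocation of the remaining 3 bidders over all 4 slots is Ridgeline→Slot 7 ($104), Onyx→Slot 2 ($65), Ember→Slot 5 ($97), total $266.
VCG payment = (others' best without Granite) − (others' welfare with Granite) = 266 − 189 = $77.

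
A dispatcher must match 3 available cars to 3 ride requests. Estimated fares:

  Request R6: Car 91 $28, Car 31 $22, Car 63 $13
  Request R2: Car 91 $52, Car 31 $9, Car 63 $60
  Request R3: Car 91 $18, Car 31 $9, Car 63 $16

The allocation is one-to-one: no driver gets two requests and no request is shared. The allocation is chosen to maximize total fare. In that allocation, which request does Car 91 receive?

Treat this as an assignment problem: match each driver to one request.
Optimal: Car 91→Request R3 ($18), Car 31→Request R6 ($22), Car 63→Request R2 ($60) — total 18+22+60 = $100.
Row-greedy (each driver in turn takes its best remaining request) gives $90, worse by 10.
No other one-to-one assignment exceeds $100.
Car 91's own top request is Request R2 ($52), but forcing Car 91→Request R2 and reassigning the rest optimally gives only $90 — worse by 10.

Car 91 receives Request R3.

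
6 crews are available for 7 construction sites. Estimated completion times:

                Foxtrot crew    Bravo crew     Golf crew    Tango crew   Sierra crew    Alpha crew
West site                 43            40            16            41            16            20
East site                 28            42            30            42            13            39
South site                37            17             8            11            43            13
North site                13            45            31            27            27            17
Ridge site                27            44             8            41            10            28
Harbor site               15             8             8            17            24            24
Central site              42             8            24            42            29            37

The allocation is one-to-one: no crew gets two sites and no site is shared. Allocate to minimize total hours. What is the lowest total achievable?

Minimum total: 70 hours

Treat this as an assignment problem: match each crew to one site.
Optimal: Foxtrot crew→North site (13 hours), Bravo crew→Central site (8 hours), Golf crew→Harbor site (8 hours), Tango crew→South site (11 hours), Sierra crew→Ridge site (10 hours), Alpha crew→West site (20 hours) — total 13+8+8+11+10+20 = 70 hours.
Min-entry greedy (repeatedly take the single cheapest remaining cell) gives 101 hours, worse by 31.
Next-best assignment: Foxtrot crew→North site, Bravo crew→Central site, Golf crew→Ridge site, Tango crew→Harbor site, Sierra crew→East site, Alpha crew→South site = 72 hours.
Checked against all permutations: 70 hours is optimal.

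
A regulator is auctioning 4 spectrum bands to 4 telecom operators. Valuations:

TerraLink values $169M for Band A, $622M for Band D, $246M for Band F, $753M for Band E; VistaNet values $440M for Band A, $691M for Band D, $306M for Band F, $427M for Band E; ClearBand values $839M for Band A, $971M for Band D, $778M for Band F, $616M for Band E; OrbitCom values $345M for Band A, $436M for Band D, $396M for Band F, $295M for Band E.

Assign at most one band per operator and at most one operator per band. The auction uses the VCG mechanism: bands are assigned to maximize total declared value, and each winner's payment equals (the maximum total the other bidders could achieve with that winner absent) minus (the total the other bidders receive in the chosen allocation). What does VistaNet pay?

VistaNet pays $132M.

Efficient allocation: TerraLink→Band E ($753M), VistaNet→Band D ($691M), ClearBand→Band A ($839M), OrbitCom→Band F ($396M); total welfare W = $2679M.
VistaNet receives Band D at value $691M, so the others get W − 691 = $1988M.
Without VistaNet: best allocation of the remaining 3 bidders over all 4 bands is TerraLink→Band E ($753M), ClearBand→Band D ($971M), OrbitCom→Band F ($396M), total $2120M.
VCG payment = (others' best without VistaNet) − (others' welfare with VistaNet) = 2120 − 1988 = $132M.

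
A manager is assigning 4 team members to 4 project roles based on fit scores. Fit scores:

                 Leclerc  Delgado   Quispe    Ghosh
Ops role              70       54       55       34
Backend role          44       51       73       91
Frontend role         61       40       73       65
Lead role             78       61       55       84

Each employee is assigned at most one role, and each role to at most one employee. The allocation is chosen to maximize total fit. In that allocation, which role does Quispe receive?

Optimal: Leclerc→Lead role (78 pts), Delgado→Ops role (54 pts), Quispe→Frontend role (73 pts), Ghosh→Backend role (91 pts) — total 78+54+73+91 = 296 pts.
Column-greedy (each role in turn goes to its best remaining employee) gives 295 pts, worse by 1.
Every other assignment is strictly worse.
Quispe's own top role is Backend role (73 pts), but forcing Quispe→Backend role and reassigning the rest optimally gives only 272 pts — worse by 24.

Quispe receives Frontend role.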